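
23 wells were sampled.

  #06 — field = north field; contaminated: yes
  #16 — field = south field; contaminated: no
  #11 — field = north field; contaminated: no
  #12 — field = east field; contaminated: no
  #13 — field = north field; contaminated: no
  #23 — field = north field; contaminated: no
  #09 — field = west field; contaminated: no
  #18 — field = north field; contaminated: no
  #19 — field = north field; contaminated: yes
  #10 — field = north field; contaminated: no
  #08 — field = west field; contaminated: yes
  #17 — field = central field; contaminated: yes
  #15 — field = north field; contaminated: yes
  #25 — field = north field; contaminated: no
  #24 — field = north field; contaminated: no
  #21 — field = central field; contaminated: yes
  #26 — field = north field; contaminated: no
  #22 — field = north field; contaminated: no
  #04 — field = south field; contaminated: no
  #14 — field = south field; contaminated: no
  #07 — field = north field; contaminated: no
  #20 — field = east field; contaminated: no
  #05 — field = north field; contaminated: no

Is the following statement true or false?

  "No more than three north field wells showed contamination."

True

The determiner here denotes the relation: |A ∩ B| ≤ 3.
A (the restrictor) = {#06, #11, #13, #23, #18, #19, #10, #15, #25, #24, #26, #22, #07, #05}, |A| = 14.
A ∩ B = {#06, #19, #15}, so |A ∩ B| = 3.
|A ∩ B| = 3, so the statement is true.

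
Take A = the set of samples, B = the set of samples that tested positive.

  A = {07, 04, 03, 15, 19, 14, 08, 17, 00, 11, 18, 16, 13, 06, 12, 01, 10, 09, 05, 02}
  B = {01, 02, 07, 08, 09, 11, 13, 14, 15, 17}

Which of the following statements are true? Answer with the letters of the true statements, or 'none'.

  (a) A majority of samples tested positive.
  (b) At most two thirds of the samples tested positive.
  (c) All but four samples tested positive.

|A| = 20, |A ∩ B| = 10, |A ∖ B| = 10.
(a) |A ∩ B| > |A ∖ B|: fails.
(b) |A ∩ B| / |A| ≤ 2/3: holds.
(c) |A ∖ B| = 4: fails.

(b)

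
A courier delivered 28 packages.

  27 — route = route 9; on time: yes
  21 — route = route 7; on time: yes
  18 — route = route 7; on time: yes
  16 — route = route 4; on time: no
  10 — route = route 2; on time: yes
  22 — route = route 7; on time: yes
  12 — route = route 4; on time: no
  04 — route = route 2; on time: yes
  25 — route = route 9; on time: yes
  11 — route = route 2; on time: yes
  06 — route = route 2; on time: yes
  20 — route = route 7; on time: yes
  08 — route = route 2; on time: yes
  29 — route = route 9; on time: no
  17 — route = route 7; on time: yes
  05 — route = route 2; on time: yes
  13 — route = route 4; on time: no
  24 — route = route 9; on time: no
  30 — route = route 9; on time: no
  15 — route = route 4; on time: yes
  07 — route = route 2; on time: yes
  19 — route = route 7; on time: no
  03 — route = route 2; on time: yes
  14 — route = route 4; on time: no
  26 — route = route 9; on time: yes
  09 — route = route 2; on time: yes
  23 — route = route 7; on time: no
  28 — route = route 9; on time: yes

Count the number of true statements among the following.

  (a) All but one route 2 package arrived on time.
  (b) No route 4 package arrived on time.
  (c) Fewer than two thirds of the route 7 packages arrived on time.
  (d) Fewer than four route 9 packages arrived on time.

0

(a) route 2: |A| = 9, |A ∩ B| = 9; needs |A ∖ B| = 1 — false.
(b) route 4: |A| = 5, |A ∩ B| = 1; needs A ∩ B = ∅ (|A ∩ B| = 0) — false.
(c) route 7: |A| = 7, |A ∩ B| = 5; needs |A ∩ B| / |A| < 2/3 — false.
(d) route 9: |A| = 7, |A ∩ B| = 4; needs |A ∩ B| < 4 — false.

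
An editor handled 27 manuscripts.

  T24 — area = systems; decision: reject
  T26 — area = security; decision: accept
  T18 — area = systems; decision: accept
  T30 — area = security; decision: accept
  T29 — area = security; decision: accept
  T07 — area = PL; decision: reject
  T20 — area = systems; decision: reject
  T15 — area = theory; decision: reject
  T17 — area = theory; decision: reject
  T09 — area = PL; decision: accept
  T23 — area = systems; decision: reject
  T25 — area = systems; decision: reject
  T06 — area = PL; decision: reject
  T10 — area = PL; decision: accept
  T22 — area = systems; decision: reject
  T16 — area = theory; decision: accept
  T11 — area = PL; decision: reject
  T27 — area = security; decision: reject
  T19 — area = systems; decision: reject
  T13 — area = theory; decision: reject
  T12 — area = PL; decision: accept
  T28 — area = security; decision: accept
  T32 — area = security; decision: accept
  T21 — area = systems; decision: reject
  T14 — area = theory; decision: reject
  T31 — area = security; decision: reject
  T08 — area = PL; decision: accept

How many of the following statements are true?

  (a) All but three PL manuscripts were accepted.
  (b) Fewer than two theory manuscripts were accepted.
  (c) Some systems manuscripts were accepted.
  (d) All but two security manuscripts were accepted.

4

(a) PL: |A| = 7, |A ∩ B| = 4; needs |A ∖ B| = 3 — true.
(b) theory: |A| = 5, |A ∩ B| = 1; needs |A ∩ B| < 2 — true.
(c) systems: |A| = 8, |A ∩ B| = 1; needs A ∩ B ≠ ∅ (|A ∩ B| ≥ 1) — true.
(d) security: |A| = 7, |A ∩ B| = 5; needs |A ∖ B| = 2 — true.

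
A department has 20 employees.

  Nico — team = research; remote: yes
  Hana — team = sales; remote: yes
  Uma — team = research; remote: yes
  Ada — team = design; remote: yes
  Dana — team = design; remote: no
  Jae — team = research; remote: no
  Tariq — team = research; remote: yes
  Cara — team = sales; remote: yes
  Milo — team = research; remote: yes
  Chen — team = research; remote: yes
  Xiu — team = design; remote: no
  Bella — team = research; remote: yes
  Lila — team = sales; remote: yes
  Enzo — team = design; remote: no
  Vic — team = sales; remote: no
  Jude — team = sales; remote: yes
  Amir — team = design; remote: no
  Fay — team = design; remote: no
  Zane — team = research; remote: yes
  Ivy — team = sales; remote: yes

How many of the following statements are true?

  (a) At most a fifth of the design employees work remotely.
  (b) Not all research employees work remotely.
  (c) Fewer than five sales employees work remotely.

2

(a) design: |A| = 6, |A ∩ B| = 1; needs |A ∩ B| / |A| ≤ 1/5 — true.
(b) research: |A| = 8, |A ∩ B| = 7; needs A ⊄ B (|A ∖ B| ≥ 1) — true.
(c) sales: |A| = 6, |A ∩ B| = 5; needs |A ∩ B| < 5 — false.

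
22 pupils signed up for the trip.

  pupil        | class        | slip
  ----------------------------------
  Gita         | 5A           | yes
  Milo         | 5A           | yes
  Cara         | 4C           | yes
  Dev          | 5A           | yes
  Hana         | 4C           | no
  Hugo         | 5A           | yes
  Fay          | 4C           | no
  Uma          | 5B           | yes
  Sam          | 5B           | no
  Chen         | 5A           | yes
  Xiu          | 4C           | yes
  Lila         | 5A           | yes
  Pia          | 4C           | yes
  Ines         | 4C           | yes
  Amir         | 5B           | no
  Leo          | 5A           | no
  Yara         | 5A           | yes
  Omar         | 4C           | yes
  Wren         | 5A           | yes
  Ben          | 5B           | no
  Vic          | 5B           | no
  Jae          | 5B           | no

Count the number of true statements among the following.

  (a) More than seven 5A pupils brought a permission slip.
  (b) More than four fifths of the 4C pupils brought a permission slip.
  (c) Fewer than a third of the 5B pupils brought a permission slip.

(a) 5A: |A| = 9, |A ∩ B| = 8; needs |A ∩ B| > 7 — true.
(b) 4C: |A| = 7, |A ∩ B| = 5; needs |A ∩ B| / |A| > 4/5 — false.
(c) 5B: |A| = 6, |A ∩ B| = 1; needs |A ∩ B| / |A| < 1/3 — true.

2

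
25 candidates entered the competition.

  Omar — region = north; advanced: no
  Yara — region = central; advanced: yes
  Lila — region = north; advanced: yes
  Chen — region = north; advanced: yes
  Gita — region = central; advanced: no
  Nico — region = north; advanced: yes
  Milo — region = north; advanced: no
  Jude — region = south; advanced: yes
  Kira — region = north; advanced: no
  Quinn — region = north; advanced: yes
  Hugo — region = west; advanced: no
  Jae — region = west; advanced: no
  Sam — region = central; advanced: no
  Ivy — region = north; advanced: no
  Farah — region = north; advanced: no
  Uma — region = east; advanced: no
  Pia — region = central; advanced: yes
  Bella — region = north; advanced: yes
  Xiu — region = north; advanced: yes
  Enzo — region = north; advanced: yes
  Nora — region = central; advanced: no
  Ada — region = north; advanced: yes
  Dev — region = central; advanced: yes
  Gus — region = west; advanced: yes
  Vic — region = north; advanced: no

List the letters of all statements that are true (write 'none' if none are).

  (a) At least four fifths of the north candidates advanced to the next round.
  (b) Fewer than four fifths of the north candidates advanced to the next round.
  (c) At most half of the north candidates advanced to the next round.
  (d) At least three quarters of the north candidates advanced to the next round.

(b)

|A| = 14, |A ∩ B| = 8, |A ∖ B| = 6.
(a) |A ∩ B| / |A| ≥ 4/5: fails.
(b) |A ∩ B| / |A| < 4/5: holds.
(c) |A ∩ B| ≤ |A ∖ B|: fails.
(d) |A ∩ B| / |A| ≥ 3/4: fails.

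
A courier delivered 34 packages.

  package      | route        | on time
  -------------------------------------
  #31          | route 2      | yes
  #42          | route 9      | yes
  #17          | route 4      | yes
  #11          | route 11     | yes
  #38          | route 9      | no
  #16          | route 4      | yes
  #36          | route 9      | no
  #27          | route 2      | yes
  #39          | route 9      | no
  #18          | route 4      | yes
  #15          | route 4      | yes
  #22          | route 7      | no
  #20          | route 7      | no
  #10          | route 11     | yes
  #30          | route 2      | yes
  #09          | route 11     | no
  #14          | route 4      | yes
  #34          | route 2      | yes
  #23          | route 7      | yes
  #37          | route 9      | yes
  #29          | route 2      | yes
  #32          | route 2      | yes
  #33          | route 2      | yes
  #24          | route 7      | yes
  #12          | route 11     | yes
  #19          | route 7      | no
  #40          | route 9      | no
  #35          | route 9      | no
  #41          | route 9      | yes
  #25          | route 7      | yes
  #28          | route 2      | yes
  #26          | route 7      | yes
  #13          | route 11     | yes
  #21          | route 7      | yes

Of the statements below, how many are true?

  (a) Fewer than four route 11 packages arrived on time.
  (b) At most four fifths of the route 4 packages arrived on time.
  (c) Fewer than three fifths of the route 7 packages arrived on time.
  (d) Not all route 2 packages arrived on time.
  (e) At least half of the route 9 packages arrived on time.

(a) route 11: |A| = 5, |A ∩ B| = 4; needs |A ∩ B| < 4 — false.
(b) route 4: |A| = 5, |A ∩ B| = 5; needs |A ∩ B| / |A| ≤ 4/5 — false.
(c) route 7: |A| = 8, |A ∩ B| = 5; needs |A ∩ B| / |A| < 3/5 — false.
(d) route 2: |A| = 8, |A ∩ B| = 8; needs A ⊄ B (|A ∖ B| ≥ 1) — false.
(e) route 9: |A| = 8, |A ∩ B| = 3; needs |A ∩ B| ≥ |A ∖ B| — false.

0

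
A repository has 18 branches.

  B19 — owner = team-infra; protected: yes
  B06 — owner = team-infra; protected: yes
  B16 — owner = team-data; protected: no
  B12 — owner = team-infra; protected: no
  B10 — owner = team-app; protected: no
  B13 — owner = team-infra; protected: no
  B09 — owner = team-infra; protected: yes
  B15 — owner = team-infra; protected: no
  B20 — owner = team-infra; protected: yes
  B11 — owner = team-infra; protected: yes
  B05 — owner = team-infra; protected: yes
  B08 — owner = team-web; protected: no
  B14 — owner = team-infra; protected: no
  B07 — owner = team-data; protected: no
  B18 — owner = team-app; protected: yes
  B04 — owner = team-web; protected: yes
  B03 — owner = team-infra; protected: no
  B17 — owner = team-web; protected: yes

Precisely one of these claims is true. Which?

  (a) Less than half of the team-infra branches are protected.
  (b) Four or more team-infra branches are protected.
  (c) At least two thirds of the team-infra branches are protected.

|A| = 11, |A ∩ B| = 6, |A ∖ B| = 5.
(a) requires |A ∩ B| < |A ∖ B|: false.
(b) requires |A ∩ B| ≥ 4: true.
(c) requires |A ∩ B| / |A| ≥ 2/3: false.

(b)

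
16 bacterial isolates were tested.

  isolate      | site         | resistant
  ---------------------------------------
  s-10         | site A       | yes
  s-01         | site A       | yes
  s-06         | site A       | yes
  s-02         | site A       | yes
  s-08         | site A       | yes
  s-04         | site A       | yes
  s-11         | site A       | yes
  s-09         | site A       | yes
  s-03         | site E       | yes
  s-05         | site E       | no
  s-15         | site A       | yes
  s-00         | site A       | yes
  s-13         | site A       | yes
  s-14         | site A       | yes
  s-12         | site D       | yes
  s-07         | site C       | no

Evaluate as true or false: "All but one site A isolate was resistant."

'All but one site A isolate was resistant' holds iff |A ∖ B| = 1.
A (the restrictor) = {s-10, s-01, s-06, s-02, s-08, s-04, s-11, s-09, s-15, s-00, s-13, s-14}, |A| = 12.
A ∖ B = {}, so |A ∖ B| = 0.
|A ∖ B| = 0, so the statement is false.

False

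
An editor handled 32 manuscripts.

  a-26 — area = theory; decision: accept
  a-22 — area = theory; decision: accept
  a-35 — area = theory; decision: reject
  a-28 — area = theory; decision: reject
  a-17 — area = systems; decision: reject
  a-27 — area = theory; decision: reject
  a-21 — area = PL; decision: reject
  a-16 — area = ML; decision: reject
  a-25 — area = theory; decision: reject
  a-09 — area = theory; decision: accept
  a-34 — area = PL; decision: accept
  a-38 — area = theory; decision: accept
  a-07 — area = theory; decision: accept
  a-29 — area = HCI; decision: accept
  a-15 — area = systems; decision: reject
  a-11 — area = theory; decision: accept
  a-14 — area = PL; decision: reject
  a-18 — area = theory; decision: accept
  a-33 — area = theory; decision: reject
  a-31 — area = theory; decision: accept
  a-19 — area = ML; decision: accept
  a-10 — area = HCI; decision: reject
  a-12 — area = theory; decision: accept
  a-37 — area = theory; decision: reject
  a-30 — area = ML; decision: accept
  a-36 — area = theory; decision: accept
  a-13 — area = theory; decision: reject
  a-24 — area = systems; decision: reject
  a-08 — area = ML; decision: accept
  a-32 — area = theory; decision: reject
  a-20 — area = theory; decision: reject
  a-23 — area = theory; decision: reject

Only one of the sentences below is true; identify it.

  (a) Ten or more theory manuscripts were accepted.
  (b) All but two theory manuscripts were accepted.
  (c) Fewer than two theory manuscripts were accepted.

(a)

|A| = 20, |A ∩ B| = 10, |A ∖ B| = 10.
(a) requires |A ∩ B| ≥ 10: true.
(b) requires |A ∖ B| = 2: false.
(c) requires |A ∩ B| < 2: false.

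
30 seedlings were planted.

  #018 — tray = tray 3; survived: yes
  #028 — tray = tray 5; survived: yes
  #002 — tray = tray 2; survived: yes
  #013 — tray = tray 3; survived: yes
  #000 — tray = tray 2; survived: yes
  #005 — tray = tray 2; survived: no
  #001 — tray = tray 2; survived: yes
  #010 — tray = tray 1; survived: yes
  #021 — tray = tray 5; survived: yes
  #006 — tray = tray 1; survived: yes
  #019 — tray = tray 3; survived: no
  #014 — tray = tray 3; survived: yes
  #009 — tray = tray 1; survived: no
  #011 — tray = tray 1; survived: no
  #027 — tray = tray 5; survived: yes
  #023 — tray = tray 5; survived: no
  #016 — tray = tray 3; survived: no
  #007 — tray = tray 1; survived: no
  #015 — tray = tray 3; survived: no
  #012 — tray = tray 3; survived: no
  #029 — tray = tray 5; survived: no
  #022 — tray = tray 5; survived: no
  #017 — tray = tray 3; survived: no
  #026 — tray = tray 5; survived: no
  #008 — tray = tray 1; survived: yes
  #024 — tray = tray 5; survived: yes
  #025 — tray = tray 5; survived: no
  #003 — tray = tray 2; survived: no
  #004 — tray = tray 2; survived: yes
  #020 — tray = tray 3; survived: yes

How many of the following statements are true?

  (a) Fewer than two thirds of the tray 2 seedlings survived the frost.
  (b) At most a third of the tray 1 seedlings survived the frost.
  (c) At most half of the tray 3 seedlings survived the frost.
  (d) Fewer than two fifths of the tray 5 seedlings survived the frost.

(a) tray 2: |A| = 6, |A ∩ B| = 4; needs |A ∩ B| / |A| < 2/3 — false.
(b) tray 1: |A| = 6, |A ∩ B| = 3; needs |A ∩ B| / |A| ≤ 1/3 — false.
(c) tray 3: |A| = 9, |A ∩ B| = 4; needs |A ∩ B| ≤ |A ∖ B| — true.
(d) tray 5: |A| = 9, |A ∩ B| = 4; needs |A ∩ B| / |A| < 2/5 — false.

1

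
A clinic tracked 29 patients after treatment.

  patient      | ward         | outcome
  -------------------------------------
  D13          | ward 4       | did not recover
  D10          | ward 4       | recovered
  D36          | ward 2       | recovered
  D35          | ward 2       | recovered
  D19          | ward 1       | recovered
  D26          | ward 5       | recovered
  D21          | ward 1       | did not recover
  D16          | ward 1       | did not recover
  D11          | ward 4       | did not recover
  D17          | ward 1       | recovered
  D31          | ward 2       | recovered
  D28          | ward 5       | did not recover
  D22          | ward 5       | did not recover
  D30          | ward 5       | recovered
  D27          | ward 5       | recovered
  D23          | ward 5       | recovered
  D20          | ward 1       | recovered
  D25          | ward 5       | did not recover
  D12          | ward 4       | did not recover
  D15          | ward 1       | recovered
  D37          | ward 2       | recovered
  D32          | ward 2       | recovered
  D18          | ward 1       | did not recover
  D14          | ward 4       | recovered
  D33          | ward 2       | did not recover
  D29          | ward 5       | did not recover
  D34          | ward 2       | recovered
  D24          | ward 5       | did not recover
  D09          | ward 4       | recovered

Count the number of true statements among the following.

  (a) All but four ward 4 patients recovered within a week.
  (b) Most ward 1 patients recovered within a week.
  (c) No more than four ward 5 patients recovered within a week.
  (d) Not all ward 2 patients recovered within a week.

3

(a) ward 4: |A| = 6, |A ∩ B| = 3; needs |A ∖ B| = 4 — false.
(b) ward 1: |A| = 7, |A ∩ B| = 4; needs |A ∩ B| > |A ∖ B| — true.
(c) ward 5: |A| = 9, |A ∩ B| = 4; needs |A ∩ B| ≤ 4 — true.
(d) ward 2: |A| = 7, |A ∩ B| = 6; needs A ⊄ B (|A ∖ B| ≥ 1) — true.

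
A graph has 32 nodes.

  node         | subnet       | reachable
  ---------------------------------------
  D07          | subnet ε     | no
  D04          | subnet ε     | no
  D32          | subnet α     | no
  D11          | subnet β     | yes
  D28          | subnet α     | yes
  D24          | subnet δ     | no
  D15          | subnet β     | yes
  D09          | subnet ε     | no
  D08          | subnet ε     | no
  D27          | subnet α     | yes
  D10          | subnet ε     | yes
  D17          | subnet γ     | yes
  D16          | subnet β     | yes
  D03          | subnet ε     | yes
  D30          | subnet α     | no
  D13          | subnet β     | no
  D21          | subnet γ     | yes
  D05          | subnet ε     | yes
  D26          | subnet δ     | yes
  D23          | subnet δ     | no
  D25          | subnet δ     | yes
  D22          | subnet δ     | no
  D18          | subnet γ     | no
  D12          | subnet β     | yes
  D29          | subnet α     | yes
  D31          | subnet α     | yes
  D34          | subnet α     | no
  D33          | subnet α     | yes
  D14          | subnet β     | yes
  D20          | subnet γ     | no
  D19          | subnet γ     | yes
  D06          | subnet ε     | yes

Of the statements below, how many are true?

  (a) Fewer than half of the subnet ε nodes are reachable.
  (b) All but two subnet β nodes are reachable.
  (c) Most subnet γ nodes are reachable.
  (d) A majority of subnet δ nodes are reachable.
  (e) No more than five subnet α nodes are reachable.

2

(a) subnet ε: |A| = 8, |A ∩ B| = 4; needs |A ∩ B| < |A ∖ B| — false.
(b) subnet β: |A| = 6, |A ∩ B| = 5; needs |A ∖ B| = 2 — false.
(c) subnet γ: |A| = 5, |A ∩ B| = 3; needs |A ∩ B| > |A ∖ B| — true.
(d) subnet δ: |A| = 5, |A ∩ B| = 2; needs |A ∩ B| > |A ∖ B| — false.
(e) subnet α: |A| = 8, |A ∩ B| = 5; needs |A ∩ B| ≤ 5 — true.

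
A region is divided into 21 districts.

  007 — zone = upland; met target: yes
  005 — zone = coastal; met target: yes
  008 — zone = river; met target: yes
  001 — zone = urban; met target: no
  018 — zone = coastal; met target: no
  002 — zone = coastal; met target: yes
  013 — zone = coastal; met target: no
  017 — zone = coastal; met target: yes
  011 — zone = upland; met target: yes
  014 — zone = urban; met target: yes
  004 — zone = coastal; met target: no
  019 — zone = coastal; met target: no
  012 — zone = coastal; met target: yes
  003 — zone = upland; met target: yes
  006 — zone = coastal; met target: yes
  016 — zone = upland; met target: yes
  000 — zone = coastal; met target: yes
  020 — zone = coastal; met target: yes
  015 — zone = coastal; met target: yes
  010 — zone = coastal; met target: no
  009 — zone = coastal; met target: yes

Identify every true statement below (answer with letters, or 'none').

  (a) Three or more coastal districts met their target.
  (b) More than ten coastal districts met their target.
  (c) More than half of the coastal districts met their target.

|A| = 14, |A ∩ B| = 9, |A ∖ B| = 5.
(a) |A ∩ B| ≥ 3: holds.
(b) |A ∩ B| > 10: fails.
(c) |A ∩ B| > |A ∖ B|: holds.

(a), (c)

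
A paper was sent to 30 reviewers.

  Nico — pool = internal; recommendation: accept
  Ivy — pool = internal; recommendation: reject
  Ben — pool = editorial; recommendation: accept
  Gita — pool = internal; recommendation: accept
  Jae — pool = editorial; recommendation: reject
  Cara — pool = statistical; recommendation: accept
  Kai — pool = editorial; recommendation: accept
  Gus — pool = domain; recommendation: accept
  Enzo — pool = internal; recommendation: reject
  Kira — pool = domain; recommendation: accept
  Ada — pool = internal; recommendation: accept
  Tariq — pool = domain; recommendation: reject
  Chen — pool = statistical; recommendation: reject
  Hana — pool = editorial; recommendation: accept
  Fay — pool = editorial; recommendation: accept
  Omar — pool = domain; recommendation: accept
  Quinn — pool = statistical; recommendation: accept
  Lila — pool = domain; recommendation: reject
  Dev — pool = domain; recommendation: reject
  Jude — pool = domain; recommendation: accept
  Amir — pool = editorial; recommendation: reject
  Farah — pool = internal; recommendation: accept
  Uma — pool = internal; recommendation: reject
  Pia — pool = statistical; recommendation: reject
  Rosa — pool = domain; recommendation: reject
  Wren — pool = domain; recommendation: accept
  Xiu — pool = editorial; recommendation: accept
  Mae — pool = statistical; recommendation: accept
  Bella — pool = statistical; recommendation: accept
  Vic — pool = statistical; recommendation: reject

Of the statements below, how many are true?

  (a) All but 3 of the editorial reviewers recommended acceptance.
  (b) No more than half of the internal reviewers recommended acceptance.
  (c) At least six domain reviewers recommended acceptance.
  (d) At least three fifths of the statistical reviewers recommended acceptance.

0

(a) editorial: |A| = 7, |A ∩ B| = 5; needs |A ∖ B| = 3 — false.
(b) internal: |A| = 7, |A ∩ B| = 4; needs |A ∩ B| ≤ |A ∖ B| — false.
(c) domain: |A| = 9, |A ∩ B| = 5; needs |A ∩ B| ≥ 6 — false.
(d) statistical: |A| = 7, |A ∩ B| = 4; needs |A ∩ B| / |A| ≥ 3/5 — false.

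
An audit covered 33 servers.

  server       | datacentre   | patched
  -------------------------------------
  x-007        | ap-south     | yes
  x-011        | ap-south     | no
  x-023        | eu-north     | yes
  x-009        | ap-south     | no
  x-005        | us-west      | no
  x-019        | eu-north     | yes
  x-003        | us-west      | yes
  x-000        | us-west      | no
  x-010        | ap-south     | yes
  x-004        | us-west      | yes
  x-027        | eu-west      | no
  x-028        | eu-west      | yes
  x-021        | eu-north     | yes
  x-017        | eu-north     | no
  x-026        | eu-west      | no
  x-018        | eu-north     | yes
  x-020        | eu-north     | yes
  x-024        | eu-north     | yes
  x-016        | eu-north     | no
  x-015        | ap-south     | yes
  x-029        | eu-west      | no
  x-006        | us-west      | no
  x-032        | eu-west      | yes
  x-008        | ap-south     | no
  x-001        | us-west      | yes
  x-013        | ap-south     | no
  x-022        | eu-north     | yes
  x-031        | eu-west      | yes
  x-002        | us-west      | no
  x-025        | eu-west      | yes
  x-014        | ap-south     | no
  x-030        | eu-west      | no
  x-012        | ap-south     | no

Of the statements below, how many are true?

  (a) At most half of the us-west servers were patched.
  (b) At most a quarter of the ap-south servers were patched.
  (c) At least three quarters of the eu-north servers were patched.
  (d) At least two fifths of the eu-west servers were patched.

3

(a) us-west: |A| = 7, |A ∩ B| = 3; needs |A ∩ B| ≤ |A ∖ B| — true.
(b) ap-south: |A| = 9, |A ∩ B| = 3; needs |A ∩ B| / |A| ≤ 1/4 — false.
(c) eu-north: |A| = 9, |A ∩ B| = 7; needs |A ∩ B| / |A| ≥ 3/4 — true.
(d) eu-west: |A| = 8, |A ∩ B| = 4; needs |A ∩ B| / |A| ≥ 2/5 — true.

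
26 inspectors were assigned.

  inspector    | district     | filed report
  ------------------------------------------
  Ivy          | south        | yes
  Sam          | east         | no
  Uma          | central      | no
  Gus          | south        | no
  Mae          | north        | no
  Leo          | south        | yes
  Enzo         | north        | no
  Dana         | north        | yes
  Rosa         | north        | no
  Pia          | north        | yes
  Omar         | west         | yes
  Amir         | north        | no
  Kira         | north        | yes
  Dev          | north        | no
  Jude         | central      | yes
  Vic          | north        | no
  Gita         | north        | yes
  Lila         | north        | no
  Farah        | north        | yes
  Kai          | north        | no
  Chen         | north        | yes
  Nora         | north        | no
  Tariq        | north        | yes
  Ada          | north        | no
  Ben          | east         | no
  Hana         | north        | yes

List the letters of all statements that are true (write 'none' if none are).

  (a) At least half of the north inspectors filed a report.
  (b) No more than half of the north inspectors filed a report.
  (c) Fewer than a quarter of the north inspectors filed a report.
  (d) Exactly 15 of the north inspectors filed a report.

(b)

|A| = 18, |A ∩ B| = 8, |A ∖ B| = 10.
(a) |A ∩ B| ≥ |A ∖ B|: fails.
(b) |A ∩ B| ≤ |A ∖ B|: holds.
(c) |A ∩ B| / |A| < 1/4: fails.
(d) |A ∩ B| = 15: fails.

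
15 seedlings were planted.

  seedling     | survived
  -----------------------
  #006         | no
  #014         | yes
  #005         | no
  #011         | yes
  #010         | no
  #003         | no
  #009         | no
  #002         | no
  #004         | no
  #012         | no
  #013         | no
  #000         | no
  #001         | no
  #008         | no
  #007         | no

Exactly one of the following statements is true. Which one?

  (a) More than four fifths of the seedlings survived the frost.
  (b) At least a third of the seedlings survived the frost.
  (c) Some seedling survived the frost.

(c)

|A| = 15, |A ∩ B| = 2, |A ∖ B| = 13.
(a) requires |A ∩ B| / |A| > 4/5: false.
(b) requires |A ∩ B| / |A| ≥ 1/3: false.
(c) requires A ∩ B ≠ ∅ (|A ∩ B| ≥ 1): true.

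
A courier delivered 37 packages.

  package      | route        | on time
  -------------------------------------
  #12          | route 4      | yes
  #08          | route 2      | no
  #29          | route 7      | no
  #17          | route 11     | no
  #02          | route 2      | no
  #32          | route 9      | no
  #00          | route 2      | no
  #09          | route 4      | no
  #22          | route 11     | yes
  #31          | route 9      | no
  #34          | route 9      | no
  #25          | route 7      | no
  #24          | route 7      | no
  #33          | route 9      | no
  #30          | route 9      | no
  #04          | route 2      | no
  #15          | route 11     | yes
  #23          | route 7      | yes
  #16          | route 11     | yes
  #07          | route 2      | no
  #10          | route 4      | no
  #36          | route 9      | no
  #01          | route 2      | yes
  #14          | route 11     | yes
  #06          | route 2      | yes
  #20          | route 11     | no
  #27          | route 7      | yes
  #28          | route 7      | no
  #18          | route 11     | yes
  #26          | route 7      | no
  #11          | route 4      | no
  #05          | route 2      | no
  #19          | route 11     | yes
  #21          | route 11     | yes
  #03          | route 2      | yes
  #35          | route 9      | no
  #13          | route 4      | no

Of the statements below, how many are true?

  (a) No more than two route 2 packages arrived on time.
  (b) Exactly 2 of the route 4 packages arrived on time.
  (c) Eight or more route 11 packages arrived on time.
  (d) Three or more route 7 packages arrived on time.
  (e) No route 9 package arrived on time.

(a) route 2: |A| = 9, |A ∩ B| = 3; needs |A ∩ B| ≤ 2 — false.
(b) route 4: |A| = 5, |A ∩ B| = 1; needs |A ∩ B| = 2 — false.
(c) route 11: |A| = 9, |A ∩ B| = 7; needs |A ∩ B| ≥ 8 — false.
(d) route 7: |A| = 7, |A ∩ B| = 2; needs |A ∩ B| ≥ 3 — false.
(e) route 9: |A| = 7, |A ∩ B| = 0; needs A ∩ B = ∅ (|A ∩ B| = 0) — true.

1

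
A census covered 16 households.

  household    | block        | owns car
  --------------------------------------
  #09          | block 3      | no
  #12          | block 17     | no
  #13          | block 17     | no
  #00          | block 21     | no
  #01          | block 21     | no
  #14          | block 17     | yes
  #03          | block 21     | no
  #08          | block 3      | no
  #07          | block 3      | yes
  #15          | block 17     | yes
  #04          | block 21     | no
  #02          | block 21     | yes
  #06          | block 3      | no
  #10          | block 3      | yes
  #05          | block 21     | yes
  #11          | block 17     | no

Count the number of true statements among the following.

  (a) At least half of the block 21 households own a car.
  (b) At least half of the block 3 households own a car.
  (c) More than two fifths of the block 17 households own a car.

0

(a) block 21: |A| = 6, |A ∩ B| = 2; needs |A ∩ B| ≥ |A ∖ B| — false.
(b) block 3: |A| = 5, |A ∩ B| = 2; needs |A ∩ B| ≥ |A ∖ B| — false.
(c) block 17: |A| = 5, |A ∩ B| = 2; needs |A ∩ B| / |A| > 2/5 — false.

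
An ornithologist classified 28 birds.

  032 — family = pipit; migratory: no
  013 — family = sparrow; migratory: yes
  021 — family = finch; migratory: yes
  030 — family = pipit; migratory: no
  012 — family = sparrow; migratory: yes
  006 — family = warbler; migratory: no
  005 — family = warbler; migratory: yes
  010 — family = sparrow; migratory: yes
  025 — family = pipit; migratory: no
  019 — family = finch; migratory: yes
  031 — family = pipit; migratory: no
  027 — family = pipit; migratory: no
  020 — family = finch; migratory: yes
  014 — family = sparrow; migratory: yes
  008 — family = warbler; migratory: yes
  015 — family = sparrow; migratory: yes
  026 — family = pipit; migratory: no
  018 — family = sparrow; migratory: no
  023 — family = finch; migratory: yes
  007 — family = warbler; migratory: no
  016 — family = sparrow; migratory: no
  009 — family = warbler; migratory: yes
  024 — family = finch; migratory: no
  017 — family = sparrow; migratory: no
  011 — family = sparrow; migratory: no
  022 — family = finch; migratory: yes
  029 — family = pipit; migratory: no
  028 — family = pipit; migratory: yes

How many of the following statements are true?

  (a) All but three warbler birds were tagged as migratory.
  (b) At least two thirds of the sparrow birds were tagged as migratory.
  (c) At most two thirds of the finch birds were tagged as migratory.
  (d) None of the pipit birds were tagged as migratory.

(a) warbler: |A| = 5, |A ∩ B| = 3; needs |A ∖ B| = 3 — false.
(b) sparrow: |A| = 9, |A ∩ B| = 5; needs |A ∩ B| / |A| ≥ 2/3 — false.
(c) finch: |A| = 6, |A ∩ B| = 5; needs |A ∩ B| / |A| ≤ 2/3 — false.
(d) pipit: |A| = 8, |A ∩ B| = 1; needs A ∩ B = ∅ (|A ∩ B| = 0) — false.

0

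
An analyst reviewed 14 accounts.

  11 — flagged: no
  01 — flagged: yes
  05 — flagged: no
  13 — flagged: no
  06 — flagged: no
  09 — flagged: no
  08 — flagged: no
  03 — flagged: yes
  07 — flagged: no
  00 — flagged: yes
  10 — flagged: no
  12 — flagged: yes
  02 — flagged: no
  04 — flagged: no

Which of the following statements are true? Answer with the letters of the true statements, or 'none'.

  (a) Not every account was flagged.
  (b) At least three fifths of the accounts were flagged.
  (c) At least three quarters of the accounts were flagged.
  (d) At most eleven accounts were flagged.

(a), (d)

|A| = 14, |A ∩ B| = 4, |A ∖ B| = 10.
(a) A ⊄ B (|A ∖ B| ≥ 1): holds.
(b) |A ∩ B| / |A| ≥ 3/5: fails.
(c) |A ∩ B| / |A| ≥ 3/4: fails.
(d) |A ∩ B| ≤ 11: holds.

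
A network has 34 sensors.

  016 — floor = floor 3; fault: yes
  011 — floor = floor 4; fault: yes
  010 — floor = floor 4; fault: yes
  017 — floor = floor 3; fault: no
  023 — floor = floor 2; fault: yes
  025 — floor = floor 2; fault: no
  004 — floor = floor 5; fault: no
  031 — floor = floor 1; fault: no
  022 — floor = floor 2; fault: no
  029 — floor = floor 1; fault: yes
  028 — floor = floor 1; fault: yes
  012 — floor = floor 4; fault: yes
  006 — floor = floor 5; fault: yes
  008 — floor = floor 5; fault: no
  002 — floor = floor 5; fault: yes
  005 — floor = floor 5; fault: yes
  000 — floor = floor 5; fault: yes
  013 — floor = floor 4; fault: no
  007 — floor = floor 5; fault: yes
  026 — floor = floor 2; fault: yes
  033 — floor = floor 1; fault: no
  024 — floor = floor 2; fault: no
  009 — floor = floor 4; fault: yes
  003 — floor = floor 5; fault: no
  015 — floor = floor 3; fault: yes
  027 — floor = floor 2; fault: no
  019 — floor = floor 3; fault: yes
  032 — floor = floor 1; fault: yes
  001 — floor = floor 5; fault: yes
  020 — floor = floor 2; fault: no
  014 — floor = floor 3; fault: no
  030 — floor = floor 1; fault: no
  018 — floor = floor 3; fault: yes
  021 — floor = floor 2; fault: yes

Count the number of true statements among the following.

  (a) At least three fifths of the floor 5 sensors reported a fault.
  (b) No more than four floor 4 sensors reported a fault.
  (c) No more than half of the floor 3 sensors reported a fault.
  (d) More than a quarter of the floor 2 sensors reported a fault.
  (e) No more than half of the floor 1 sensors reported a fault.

(a) floor 5: |A| = 9, |A ∩ B| = 6; needs |A ∩ B| / |A| ≥ 3/5 — true.
(b) floor 4: |A| = 5, |A ∩ B| = 4; needs |A ∩ B| ≤ 4 — true.
(c) floor 3: |A| = 6, |A ∩ B| = 4; needs |A ∩ B| ≤ |A ∖ B| — false.
(d) floor 2: |A| = 8, |A ∩ B| = 3; needs |A ∩ B| / |A| > 1/4 — true.
(e) floor 1: |A| = 6, |A ∩ B| = 3; needs |A ∩ B| ≤ |A ∖ B| — true.

4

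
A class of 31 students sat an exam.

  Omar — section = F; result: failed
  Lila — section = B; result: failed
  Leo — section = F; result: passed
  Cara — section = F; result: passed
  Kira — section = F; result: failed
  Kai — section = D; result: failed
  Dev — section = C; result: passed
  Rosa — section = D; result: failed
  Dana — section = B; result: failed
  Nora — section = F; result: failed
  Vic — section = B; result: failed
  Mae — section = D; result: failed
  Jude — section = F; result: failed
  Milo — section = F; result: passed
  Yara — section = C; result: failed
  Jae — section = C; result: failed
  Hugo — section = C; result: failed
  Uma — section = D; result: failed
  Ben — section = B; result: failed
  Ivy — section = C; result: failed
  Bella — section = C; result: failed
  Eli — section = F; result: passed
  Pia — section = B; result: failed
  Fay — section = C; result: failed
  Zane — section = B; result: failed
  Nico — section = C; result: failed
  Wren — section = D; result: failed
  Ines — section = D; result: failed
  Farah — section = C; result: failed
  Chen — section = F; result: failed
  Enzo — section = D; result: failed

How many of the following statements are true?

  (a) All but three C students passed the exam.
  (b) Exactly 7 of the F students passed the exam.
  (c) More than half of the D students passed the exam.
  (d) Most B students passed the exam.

(a) C: |A| = 9, |A ∩ B| = 1; needs |A ∖ B| = 3 — false.
(b) F: |A| = 9, |A ∩ B| = 4; needs |A ∩ B| = 7 — false.
(c) D: |A| = 7, |A ∩ B| = 0; needs |A ∩ B| > |A ∖ B| — false.
(d) B: |A| = 6, |A ∩ B| = 0; needs |A ∩ B| > |A ∖ B| — false.

0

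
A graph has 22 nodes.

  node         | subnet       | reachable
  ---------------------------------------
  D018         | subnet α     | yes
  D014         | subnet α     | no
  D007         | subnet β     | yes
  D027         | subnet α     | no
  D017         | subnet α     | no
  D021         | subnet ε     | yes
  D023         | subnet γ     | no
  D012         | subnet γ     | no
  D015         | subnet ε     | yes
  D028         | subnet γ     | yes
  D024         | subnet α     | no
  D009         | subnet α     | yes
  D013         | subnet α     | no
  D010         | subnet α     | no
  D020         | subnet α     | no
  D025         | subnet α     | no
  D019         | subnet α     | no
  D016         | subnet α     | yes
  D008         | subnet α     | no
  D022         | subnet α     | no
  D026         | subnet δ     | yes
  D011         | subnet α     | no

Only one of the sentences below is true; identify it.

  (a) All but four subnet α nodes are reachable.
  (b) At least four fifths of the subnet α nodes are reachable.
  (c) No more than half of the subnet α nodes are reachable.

(c)

|A| = 15, |A ∩ B| = 3, |A ∖ B| = 12.
(a) requires |A ∖ B| = 4: false.
(b) requires |A ∩ B| / |A| ≥ 4/5: false.
(c) requires |A ∩ B| ≤ |A ∖ B|: true.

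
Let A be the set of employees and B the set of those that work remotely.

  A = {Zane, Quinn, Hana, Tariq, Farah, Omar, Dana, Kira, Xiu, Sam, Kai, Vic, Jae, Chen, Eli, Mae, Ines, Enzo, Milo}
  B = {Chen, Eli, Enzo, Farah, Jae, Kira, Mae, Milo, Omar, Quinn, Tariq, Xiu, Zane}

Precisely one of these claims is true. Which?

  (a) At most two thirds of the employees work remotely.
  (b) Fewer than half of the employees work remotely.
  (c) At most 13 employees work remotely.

(c)

|A| = 19, |A ∩ B| = 13, |A ∖ B| = 6.
(a) requires |A ∩ B| / |A| ≤ 2/3: false.
(b) requires |A ∩ B| < |A ∖ B|: false.
(c) requires |A ∩ B| ≤ 13: true.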